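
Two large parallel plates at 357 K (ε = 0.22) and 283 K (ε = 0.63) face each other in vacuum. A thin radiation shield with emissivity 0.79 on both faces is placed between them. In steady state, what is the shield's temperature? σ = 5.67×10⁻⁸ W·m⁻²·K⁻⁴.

T_s ≈ 309 K

In steady state the net flux on the hot side equals that on the cold side.
σ(T₁⁴−T_s⁴)/D₁ = σ(T_s⁴−T₂⁴)/D₂, with D₁ = 1/ε₁+1/ε_s−1 = 4.811, D₂ = 1/ε_s+1/ε₂−1 = 1.853.
Solve for T_s⁴: T_s⁴ = (D₂·T₁⁴ + D₁·T₂⁴)/(D₁+D₂) = 9.147×10⁹ K⁴.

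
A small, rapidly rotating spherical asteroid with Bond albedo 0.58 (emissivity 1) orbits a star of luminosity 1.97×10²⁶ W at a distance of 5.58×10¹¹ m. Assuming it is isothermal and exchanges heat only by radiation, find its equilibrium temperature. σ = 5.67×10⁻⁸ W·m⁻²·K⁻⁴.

T ≈ 98.3 K

First find the stellar flux at distance d: S = L/(4πd²) = 1.97×10²⁶/(4π·(5.58×10¹¹)²) = 50.35 W/m².
For an isothermal sphere, absorbed (1−a)S·πr² = emitted σ·4πr²·T⁴, so T⁴ = (1−a)S/(4σ).
T⁴ = 0.420·50.35/(4·5.67×10⁻⁸) = 9.324×10⁷ K⁴.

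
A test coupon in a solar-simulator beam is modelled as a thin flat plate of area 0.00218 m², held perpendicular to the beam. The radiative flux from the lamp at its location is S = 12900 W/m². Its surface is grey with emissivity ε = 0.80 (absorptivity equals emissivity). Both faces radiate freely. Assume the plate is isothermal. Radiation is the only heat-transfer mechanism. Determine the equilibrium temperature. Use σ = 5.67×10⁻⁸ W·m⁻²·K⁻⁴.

T ≈ 581 K

At equilibrium, absorbed power = emitted power.
Absorbing cross-section = A = 0.002180 m²; emitting surface = 2A = 0.004360 m² (ratio 2).
εS·A_cross = εσ·A_surf·T⁴  ⇒  T⁴ = S/(2σ)   (ε cancels).
T⁴ = 12900/(2·5.67×10⁻⁸) = 1.138×10¹¹ K⁴.
T = (1.138×10¹¹)^(1/4).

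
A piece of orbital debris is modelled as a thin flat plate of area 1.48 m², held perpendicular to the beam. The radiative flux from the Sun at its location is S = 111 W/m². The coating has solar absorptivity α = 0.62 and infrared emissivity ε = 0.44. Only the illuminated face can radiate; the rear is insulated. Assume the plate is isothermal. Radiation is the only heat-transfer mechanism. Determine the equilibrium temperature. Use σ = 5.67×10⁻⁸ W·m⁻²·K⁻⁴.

At equilibrium, absorbed power = emitted power.
Absorbing cross-section = A = 1.480 m²; emitting surface = A = 1.480 m² (ratio 1).
αS·A_cross = εσ·A_surf·T⁴  ⇒  T⁴ = αS/(ε·1σ).
T⁴ = 0.620·111/(0.44·1·5.67×10⁻⁸) = 2.759×10⁹ K⁴.
T = (2.759×10⁹)^(1/4).

T ≈ 229 K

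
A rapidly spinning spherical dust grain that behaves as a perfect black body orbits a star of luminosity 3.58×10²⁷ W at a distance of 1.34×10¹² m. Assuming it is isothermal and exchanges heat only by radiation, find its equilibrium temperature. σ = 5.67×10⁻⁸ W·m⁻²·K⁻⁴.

First find the stellar flux at distance d: S = L/(4πd²) = 3.58×10²⁷/(4π·(1.34×10¹²)²) = 158.7 W/m².
For an isothermal sphere, absorbed (1−a)S·πr² = emitted σ·4πr²·T⁴, so T⁴ = (1−a)S/(4σ).
T⁴ = 1.00·158.7/(4·5.67×10⁻⁸) = 6.996×10⁸ K⁴.

T ≈ 163 K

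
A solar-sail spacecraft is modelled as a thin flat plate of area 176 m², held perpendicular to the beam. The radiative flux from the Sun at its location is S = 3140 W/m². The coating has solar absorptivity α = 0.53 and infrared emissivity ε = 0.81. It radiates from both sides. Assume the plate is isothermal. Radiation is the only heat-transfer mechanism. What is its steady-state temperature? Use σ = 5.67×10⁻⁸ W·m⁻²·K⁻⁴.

At equilibrium, absorbed power = emitted power.
Absorbing cross-section = A = 176.0 m²; emitting surface = 2A = 352.0 m² (ratio 2).
αS·A_cross = εσ·A_surf·T⁴  ⇒  T⁴ = αS/(ε·2σ).
T⁴ = 0.530·3140/(0.81·2·5.67×10⁻⁸) = 1.812×10¹⁰ K⁴.
T = (1.812×10¹⁰)^(1/4).

T ≈ 367 K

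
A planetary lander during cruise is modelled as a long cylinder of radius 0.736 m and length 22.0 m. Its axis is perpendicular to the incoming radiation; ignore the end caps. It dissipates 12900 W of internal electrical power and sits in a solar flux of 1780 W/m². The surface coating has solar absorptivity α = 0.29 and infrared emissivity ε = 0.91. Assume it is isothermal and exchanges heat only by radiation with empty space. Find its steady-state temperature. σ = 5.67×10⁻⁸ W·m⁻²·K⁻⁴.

T ≈ 274 K

At steady state, absorbed solar power + internal power = radiated power.
Absorbed: α·S·A_cross = 0.29·1780·32.38 = 16720 W (cross-section 2rL).
Total input = 16720 + 12900 = 29620 W.
Radiated: εσ·A_surf·T⁴ with A_surf = 2πrL = 101.7 m².
T⁴ = 29620/(0.91·5.67×10⁻⁸·101.7) = 5.642×10⁹ K⁴.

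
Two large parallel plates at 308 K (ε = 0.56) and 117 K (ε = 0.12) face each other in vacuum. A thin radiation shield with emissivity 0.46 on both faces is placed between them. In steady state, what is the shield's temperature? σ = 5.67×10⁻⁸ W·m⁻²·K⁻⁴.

T_s ≈ 288 K

In steady state the net flux on the hot side equals that on the cold side.
σ(T₁⁴−T_s⁴)/D₁ = σ(T_s⁴−T₂⁴)/D₂, with D₁ = 1/ε₁+1/ε_s−1 = 2.960, D₂ = 1/ε_s+1/ε₂−1 = 9.507.
Solve for T_s⁴: T_s⁴ = (D₂·T₁⁴ + D₁·T₂⁴)/(D₁+D₂) = 6.907×10⁹ K⁴.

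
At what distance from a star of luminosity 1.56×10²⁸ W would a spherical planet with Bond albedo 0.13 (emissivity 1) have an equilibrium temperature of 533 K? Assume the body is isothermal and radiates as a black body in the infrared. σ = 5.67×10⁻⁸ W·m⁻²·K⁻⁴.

For an isothermal black-emitting sphere, (1−a)S·πr² = σ·4πr²·T⁴ ⇒ S = 4σT⁴/(1−a).
S = 4·5.67×10⁻⁸·(533)⁴/0.870 = 21040 W/m².
Flux falls as S = L/(4πd²), so d = √(L/(4πS)) = √(1.56×10²⁸/(4π·21040)).

d ≈ 2.43×10¹¹ m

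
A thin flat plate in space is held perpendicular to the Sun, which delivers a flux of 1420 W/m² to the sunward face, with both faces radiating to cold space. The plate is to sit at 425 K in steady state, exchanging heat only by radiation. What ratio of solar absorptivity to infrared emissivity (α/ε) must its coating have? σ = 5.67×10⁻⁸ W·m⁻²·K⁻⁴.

α/ε ≈ 2.61

Balance: αS·A = εσ·2A·T⁴ ⇒ α/ε = 2σT⁴/S.
α/ε = 2·5.67×10⁻⁸·(425)⁴/1420 = 2·5.67×10⁻⁸·3.263×10¹⁰/1420.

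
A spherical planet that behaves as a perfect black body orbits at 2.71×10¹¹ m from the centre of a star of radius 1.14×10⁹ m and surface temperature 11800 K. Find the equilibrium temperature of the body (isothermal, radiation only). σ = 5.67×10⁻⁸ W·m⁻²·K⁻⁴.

T ≈ 541 K

The star's surface emits σT_*⁴; at distance d the flux is S = σT_*⁴(R_*/d)².
S = 5.67×10⁻⁸·(11800)⁴·(1.14×10⁹/2.71×10¹¹)² = 19450 W/m².
For an isothermal sphere T⁴ = (1−a)S/(4σ) = 8.577×10¹⁰ K⁴.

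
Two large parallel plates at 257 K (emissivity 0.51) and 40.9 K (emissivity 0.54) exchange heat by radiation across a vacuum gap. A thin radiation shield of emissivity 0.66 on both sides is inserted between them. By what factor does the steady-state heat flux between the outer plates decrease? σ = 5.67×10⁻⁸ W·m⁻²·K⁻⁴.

Without shield: q₀ = σΔ(T⁴)/(1/ε₁+1/ε₂−1) with denominator 2.813.
With shield the two gaps are in series; the resistances add: (1/ε₁+1/ε_s−1)+(1/ε_s+1/ε₂−1) = 2.476+2.367 = 4.843.
Heat-flux ratio q₀/q = 4.843/2.813.

factor ≈ 1.72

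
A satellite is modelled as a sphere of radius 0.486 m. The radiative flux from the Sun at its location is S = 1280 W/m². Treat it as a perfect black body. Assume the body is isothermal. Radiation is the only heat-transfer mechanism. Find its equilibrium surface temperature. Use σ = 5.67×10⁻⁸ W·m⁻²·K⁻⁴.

At equilibrium, absorbed power = emitted power.
Absorbing cross-section = πr² = 0.7420 m²; emitting surface = 4πr² = 2.968 m² (ratio 4).
S·A_cross = εσ·A_surf·T⁴  ⇒  T⁴ = S/(4σ).
T⁴ = 1.00·1280/(4·5.67×10⁻⁸) = 5.644×10⁹ K⁴.
T = (5.644×10⁹)^(1/4).

T ≈ 274 K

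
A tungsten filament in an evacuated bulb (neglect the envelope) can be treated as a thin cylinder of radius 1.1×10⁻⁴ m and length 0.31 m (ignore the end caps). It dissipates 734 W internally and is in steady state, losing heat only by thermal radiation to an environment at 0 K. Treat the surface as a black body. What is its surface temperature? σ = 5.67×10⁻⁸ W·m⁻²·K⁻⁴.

T ≈ 2790 K

Steady state: internal power = radiated power, P = εσA T⁴.
Radiating area A = 2πrL = 2.143×10⁻⁴ m².
T⁴ = P/(εσA) = 734/(1.0·5.67×10⁻⁸·2.143×10⁻⁴) = 6.042×10¹³ K⁴.
T = (6.042×10¹³)^(1/4).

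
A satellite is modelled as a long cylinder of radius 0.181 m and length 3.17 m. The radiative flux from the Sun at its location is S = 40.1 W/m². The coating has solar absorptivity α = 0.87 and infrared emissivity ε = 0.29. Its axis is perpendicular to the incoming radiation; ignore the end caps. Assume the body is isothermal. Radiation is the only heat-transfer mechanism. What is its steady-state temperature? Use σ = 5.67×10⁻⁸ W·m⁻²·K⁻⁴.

T ≈ 161 K

At equilibrium, absorbed power = emitted power.
Absorbing cross-section = 2rL = 1.148 m²; emitting surface = 2πrL = 3.605 m² (ratio π).
αS·A_cross = εσ·A_surf·T⁴  ⇒  T⁴ = αS/(ε·πσ).
T⁴ = 0.870·40.1/(0.29·π·5.67×10⁻⁸) = 6.754×10⁸ K⁴.
T = (6.754×10⁸)^(1/4).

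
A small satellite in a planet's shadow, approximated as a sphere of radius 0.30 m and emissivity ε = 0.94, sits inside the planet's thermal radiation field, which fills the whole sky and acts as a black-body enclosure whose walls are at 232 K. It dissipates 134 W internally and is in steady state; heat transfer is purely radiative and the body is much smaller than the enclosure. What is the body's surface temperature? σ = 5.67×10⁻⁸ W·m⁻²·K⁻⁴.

For a small grey body in a large enclosure, net radiated power = εσA(T⁴ − T_w⁴).
Steady state: P = εσA(T⁴ − T_w⁴) with A = 4πr² = 1.131 m².
T⁴ = P/(εσA) + T_w⁴ = 134/(0.94·5.67×10⁻⁸·1.131) + (232)⁴
    = 2.223×10⁹ + 2.897×10⁹ = 5.120×10⁹ K⁴.

T ≈ 267 K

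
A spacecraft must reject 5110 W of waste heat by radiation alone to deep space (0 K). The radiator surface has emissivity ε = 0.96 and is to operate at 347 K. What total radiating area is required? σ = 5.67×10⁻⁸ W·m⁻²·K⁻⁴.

P = εσA T⁴ ⇒ A = P/(εσT⁴).
T⁴ = 1.450×10¹⁰ K⁴.
A = 5110/(0.96 × 5.67×10⁻⁸ × 1.450×10¹⁰).

A ≈ 6.48 m²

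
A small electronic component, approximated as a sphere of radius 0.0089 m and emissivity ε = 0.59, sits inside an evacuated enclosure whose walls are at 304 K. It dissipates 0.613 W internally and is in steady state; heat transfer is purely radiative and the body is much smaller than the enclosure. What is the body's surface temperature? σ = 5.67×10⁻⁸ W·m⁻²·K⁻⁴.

T ≈ 405 K

For a small grey body in a large enclosure, net radiated power = εσA(T⁴ − T_w⁴).
Steady state: P = εσA(T⁴ − T_w⁴) with A = 4πr² = 9.954×10⁻⁴ m².
T⁴ = P/(εσA) + T_w⁴ = 0.613/(0.59·5.67×10⁻⁸·9.954×10⁻⁴) + (304)⁴
    = 1.841×10¹⁰ + 8.541×10⁹ = 2.695×10¹⁰ K⁴.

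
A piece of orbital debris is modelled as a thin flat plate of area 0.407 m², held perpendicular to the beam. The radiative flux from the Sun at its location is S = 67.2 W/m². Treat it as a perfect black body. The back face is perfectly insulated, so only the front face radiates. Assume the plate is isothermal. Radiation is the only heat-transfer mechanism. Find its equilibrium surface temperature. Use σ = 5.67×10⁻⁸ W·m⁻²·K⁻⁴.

T ≈ 186 K

At equilibrium, absorbed power = emitted power.
Absorbing cross-section = A = 0.4070 m²; emitting surface = A = 0.4070 m² (ratio 1).
S·A_cross = εσ·A_surf·T⁴  ⇒  T⁴ = S/(1σ).
T⁴ = 1.00·67.2/(1·5.67×10⁻⁸) = 1.185×10⁹ K⁴.
T = (1.185×10⁹)^(1/4).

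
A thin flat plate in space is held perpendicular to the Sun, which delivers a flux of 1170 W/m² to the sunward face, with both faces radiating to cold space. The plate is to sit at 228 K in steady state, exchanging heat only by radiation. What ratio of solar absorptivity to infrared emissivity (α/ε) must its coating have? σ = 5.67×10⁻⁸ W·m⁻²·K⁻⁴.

Balance: αS·A = εσ·2A·T⁴ ⇒ α/ε = 2σT⁴/S.
α/ε = 2·5.67×10⁻⁸·(228)⁴/1170 = 2·5.67×10⁻⁸·2.702×10⁹/1170.

α/ε ≈ 0.262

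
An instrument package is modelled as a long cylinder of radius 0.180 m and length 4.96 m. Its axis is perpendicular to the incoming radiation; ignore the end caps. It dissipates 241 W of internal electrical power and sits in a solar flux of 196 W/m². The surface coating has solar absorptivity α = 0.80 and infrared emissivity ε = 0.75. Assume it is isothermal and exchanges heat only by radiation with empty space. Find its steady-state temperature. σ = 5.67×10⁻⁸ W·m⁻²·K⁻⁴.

At steady state, absorbed solar power + internal power = radiated power.
Absorbed: α·S·A_cross = 0.80·196·1.786 = 280.0 W (cross-section 2rL).
Total input = 280.0 + 241 = 521.0 W.
Radiated: εσ·A_surf·T⁴ with A_surf = 2πrL = 5.610 m².
T⁴ = 521.0/(0.75·5.67×10⁻⁸·5.610) = 2.184×10⁹ K⁴.

T ≈ 216 K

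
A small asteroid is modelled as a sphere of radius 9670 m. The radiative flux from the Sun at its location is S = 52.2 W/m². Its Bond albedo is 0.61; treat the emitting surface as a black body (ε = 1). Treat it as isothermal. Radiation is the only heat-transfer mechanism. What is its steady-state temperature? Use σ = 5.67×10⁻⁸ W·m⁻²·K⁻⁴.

T ≈ 97.3 K

At equilibrium, absorbed power = emitted power.
Absorbing cross-section = πr² = 2.938×10⁸ m²; emitting surface = 4πr² = 1.175×10⁹ m² (ratio 4).
(1−a)S·A_cross = εσ·A_surf·T⁴  ⇒  T⁴ = (1−a)S/(4σ).
T⁴ = 0.390·52.2/(4·5.67×10⁻⁸) = 8.976×10⁷ K⁴.
T = (8.976×10⁷)^(1/4).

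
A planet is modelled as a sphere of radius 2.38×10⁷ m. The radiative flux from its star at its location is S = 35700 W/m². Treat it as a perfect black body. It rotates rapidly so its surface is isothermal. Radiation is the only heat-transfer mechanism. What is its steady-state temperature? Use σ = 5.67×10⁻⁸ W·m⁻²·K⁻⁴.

T ≈ 630 K

At equilibrium, absorbed power = emitted power.
Absorbing cross-section = πr² = 1.780×10¹⁵ m²; emitting surface = 4πr² = 7.118×10¹⁵ m² (ratio 4).
S·A_cross = εσ·A_surf·T⁴  ⇒  T⁴ = S/(4σ).
T⁴ = 1.00·35700/(4·5.67×10⁻⁸) = 1.574×10¹¹ K⁴.
T = (1.574×10¹¹)^(1/4).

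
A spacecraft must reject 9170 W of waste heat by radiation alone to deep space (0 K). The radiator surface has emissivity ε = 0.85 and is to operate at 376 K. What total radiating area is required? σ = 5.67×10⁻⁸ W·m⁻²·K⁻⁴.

A ≈ 9.52 m²

P = εσA T⁴ ⇒ A = P/(εσT⁴).
T⁴ = 1.999×10¹⁰ K⁴.
A = 9170/(0.85 × 5.67×10⁻⁸ × 1.999×10¹⁰).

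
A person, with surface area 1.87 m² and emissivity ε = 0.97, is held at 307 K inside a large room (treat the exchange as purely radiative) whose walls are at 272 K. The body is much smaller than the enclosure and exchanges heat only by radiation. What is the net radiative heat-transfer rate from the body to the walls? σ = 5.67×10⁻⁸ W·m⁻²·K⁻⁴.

For a small grey body in a large enclosure: P_net = εσA(T_body⁴ − T_wall⁴).
A = 1.87 m²; T_body⁴ − T_wall⁴ = 8.883×10⁹ − 5.474×10⁹ = 3.409×10⁹ K⁴.
|P_net| = 0.97·5.67×10⁻⁸·1.870·3.409×10⁹.

P_net ≈ 351 W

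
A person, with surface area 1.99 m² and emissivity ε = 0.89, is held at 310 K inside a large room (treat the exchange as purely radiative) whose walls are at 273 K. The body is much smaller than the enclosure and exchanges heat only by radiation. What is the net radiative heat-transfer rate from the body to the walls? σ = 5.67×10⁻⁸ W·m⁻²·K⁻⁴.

For a small grey body in a large enclosure: P_net = εσA(T_body⁴ − T_wall⁴).
A = 1.99 m²; T_body⁴ − T_wall⁴ = 9.235×10⁹ − 5.555×10⁹ = 3.681×10⁹ K⁴.
|P_net| = 0.89·5.67×10⁻⁸·1.990·3.681×10⁹.

P_net ≈ 370 W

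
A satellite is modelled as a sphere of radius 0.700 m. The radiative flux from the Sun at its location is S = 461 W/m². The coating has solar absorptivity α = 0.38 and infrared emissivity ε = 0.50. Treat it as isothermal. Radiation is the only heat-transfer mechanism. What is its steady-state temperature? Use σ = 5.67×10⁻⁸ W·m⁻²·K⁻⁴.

At equilibrium, absorbed power = emitted power.
Absorbing cross-section = πr² = 1.539 m²; emitting surface = 4πr² = 6.158 m² (ratio 4).
αS·A_cross = εσ·A_surf·T⁴  ⇒  T⁴ = αS/(ε·4σ).
T⁴ = 0.380·461/(0.50·4·5.67×10⁻⁸) = 1.545×10⁹ K⁴.
T = (1.545×10⁹)^(1/4).

T ≈ 198 K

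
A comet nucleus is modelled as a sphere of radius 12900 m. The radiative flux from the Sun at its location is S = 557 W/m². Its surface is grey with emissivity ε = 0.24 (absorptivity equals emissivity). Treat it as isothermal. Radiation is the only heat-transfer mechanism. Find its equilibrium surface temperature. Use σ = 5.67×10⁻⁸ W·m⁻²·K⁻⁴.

T ≈ 223 K

At equilibrium, absorbed power = emitted power.
Absorbing cross-section = πr² = 5.228×10⁸ m²; emitting surface = 4πr² = 2.091×10⁹ m² (ratio 4).
εS·A_cross = εσ·A_surf·T⁴  ⇒  T⁴ = S/(4σ)   (ε cancels).
T⁴ = 557/(4·5.67×10⁻⁸) = 2.456×10⁹ K⁴.
T = (2.456×10⁹)^(1/4).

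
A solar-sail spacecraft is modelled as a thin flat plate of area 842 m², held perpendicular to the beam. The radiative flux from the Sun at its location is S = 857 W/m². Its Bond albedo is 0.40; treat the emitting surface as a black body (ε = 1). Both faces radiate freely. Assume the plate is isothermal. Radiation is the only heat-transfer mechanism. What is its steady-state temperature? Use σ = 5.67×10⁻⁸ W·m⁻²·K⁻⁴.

At equilibrium, absorbed power = emitted power.
Absorbing cross-section = A = 842.0 m²; emitting surface = 2A = 1684 m² (ratio 2).
(1−a)S·A_cross = εσ·A_surf·T⁴  ⇒  T⁴ = (1−a)S/(2σ).
T⁴ = 0.600·857/(2·5.67×10⁻⁸) = 4.534×10⁹ K⁴.
T = (4.534×10⁹)^(1/4).

T ≈ 259 K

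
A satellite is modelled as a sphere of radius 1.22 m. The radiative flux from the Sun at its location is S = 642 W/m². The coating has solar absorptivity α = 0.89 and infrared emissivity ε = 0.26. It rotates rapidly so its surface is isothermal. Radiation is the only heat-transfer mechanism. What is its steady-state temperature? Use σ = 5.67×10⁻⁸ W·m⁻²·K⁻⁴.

At equilibrium, absorbed power = emitted power.
Absorbing cross-section = πr² = 4.676 m²; emitting surface = 4πr² = 18.70 m² (ratio 4).
αS·A_cross = εσ·A_surf·T⁴  ⇒  T⁴ = αS/(ε·4σ).
T⁴ = 0.890·642/(0.26·4·5.67×10⁻⁸) = 9.690×10⁹ K⁴.
T = (9.690×10⁹)^(1/4).

T ≈ 314 K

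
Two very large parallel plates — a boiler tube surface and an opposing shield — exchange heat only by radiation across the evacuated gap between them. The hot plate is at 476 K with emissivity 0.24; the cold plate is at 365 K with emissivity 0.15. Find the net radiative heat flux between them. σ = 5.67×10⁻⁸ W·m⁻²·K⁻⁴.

For two infinite grey parallel plates, q = σ(T₁⁴ − T₂⁴)/(1/ε₁ + 1/ε₂ − 1).
T₁⁴ − T₂⁴ = 5.134×10¹⁰ − 1.775×10¹⁰ = 3.359×10¹⁰ K⁴.
1/ε₁ + 1/ε₂ − 1 = 4.167 + 6.667 − 1 = 9.833.
q = 5.67×10⁻⁸ × 3.359×10¹⁰ / 9.833.

q ≈ 194 W/m²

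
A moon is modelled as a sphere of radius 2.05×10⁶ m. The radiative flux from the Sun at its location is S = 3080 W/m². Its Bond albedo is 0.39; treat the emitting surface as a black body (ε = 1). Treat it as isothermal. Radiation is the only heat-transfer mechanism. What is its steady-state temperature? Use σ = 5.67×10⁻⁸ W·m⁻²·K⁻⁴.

T ≈ 302 K

At equilibrium, absorbed power = emitted power.
Absorbing cross-section = πr² = 1.320×10¹³ m²; emitting surface = 4πr² = 5.281×10¹³ m² (ratio 4).
(1−a)S·A_cross = εσ·A_surf·T⁴  ⇒  T⁴ = (1−a)S/(4σ).
T⁴ = 0.610·3080/(4·5.67×10⁻⁸) = 8.284×10⁹ K⁴.
T = (8.284×10⁹)^(1/4).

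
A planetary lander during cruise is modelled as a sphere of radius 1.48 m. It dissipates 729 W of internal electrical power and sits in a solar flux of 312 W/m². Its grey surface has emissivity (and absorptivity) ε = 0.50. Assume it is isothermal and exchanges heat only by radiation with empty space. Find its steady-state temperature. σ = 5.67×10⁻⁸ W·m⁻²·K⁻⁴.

At steady state, absorbed solar power + internal power = radiated power.
Absorbed: α·S·A_cross = 0.50·312·6.881 = 1073 W (cross-section πr²).
Total input = 1073 + 729 = 1802 W.
Radiated: εσ·A_surf·T⁴ with A_surf = 4πr² = 27.53 m².
T⁴ = 1802/(0.50·5.67×10⁻⁸·27.53) = 2.310×10⁹ K⁴.

T ≈ 219 K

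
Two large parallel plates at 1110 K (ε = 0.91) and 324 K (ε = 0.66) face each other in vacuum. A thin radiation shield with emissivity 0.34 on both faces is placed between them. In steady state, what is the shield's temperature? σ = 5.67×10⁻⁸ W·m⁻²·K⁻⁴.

In steady state the net flux on the hot side equals that on the cold side.
σ(T₁⁴−T_s⁴)/D₁ = σ(T_s⁴−T₂⁴)/D₂, with D₁ = 1/ε₁+1/ε_s−1 = 3.040, D₂ = 1/ε_s+1/ε₂−1 = 3.456.
Solve for T_s⁴: T_s⁴ = (D₂·T₁⁴ + D₁·T₂⁴)/(D₁+D₂) = 8.128×10¹¹ K⁴.

T_s ≈ 950 K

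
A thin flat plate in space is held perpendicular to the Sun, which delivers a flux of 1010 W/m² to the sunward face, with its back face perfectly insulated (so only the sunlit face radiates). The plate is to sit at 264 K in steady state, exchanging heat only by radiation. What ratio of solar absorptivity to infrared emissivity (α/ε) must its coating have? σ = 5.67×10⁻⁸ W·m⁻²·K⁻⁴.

Balance: αS·A = εσ·1A·T⁴ ⇒ α/ε = σT⁴/S.
α/ε = 5.67×10⁻⁸·(264)⁴/1010 = 5.67×10⁻⁸·4.858×10⁹/1010.

α/ε ≈ 0.273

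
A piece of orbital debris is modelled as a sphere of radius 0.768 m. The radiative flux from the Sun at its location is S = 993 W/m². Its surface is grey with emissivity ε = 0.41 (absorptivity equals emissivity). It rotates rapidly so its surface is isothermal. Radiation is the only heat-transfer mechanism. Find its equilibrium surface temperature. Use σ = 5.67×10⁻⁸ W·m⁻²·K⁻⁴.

At equilibrium, absorbed power = emitted power.
Absorbing cross-section = πr² = 1.853 m²; emitting surface = 4πr² = 7.412 m² (ratio 4).
εS·A_cross = εσ·A_surf·T⁴  ⇒  T⁴ = S/(4σ)   (ε cancels).
T⁴ = 993/(4·5.67×10⁻⁸) = 4.378×10⁹ K⁴.
T = (4.378×10⁹)^(1/4).

T ≈ 257 K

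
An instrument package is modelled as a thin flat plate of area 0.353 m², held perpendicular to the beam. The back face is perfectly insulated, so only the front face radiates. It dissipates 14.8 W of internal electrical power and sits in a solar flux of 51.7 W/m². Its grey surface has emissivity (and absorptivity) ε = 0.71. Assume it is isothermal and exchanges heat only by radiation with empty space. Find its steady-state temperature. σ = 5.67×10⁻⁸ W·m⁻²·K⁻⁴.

T ≈ 210 K

At steady state, absorbed solar power + internal power = radiated power.
Absorbed: α·S·A_cross = 0.71·51.7·0.3530 = 12.96 W (cross-section A).
Total input = 12.96 + 14.8 = 27.76 W.
Radiated: εσ·A_surf·T⁴ with A_surf = A = 0.3530 m².
T⁴ = 27.76/(0.71·5.67×10⁻⁸·0.3530) = 1.953×10⁹ K⁴.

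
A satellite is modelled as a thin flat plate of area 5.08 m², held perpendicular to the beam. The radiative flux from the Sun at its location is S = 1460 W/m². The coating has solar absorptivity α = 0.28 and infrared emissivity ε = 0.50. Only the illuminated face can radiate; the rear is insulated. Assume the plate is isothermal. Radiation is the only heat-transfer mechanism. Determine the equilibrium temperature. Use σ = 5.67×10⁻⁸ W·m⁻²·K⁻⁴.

At equilibrium, absorbed power = emitted power.
Absorbing cross-section = A = 5.080 m²; emitting surface = A = 5.080 m² (ratio 1).
αS·A_cross = εσ·A_surf·T⁴  ⇒  T⁴ = αS/(ε·1σ).
T⁴ = 0.280·1460/(0.50·1·5.67×10⁻⁸) = 1.442×10¹⁰ K⁴.
T = (1.442×10¹⁰)^(1/4).

T ≈ 347 K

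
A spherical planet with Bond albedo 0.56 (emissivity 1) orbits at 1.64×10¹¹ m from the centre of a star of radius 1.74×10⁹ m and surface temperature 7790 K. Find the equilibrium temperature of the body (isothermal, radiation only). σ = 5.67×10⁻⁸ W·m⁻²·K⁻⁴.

The star's surface emits σT_*⁴; at distance d the flux is S = σT_*⁴(R_*/d)².
S = 5.67×10⁻⁸·(7790)⁴·(1.74×10⁹/1.64×10¹¹)² = 23500 W/m².
For an isothermal sphere T⁴ = (1−a)S/(4σ) = 4.560×10¹⁰ K⁴.

T ≈ 462 K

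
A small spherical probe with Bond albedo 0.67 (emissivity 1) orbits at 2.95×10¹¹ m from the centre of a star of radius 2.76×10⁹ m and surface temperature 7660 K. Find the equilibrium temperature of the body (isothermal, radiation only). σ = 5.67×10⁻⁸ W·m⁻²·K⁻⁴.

The star's surface emits σT_*⁴; at distance d the flux is S = σT_*⁴(R_*/d)².
S = 5.67×10⁻⁸·(7660)⁴·(2.76×10⁹/2.95×10¹¹)² = 17090 W/m².
For an isothermal sphere T⁴ = (1−a)S/(4σ) = 2.486×10¹⁰ K⁴.

T ≈ 397 K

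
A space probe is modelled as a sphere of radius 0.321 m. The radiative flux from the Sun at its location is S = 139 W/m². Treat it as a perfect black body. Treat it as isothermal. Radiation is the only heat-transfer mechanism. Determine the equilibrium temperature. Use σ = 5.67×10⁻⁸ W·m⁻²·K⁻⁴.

T ≈ 157 K

At equilibrium, absorbed power = emitted power.
Absorbing cross-section = πr² = 0.3237 m²; emitting surface = 4πr² = 1.295 m² (ratio 4).
S·A_cross = εσ·A_surf·T⁴  ⇒  T⁴ = S/(4σ).
T⁴ = 1.00·139/(4·5.67×10⁻⁸) = 6.129×10⁸ K⁴.
T = (6.129×10⁸)^(1/4).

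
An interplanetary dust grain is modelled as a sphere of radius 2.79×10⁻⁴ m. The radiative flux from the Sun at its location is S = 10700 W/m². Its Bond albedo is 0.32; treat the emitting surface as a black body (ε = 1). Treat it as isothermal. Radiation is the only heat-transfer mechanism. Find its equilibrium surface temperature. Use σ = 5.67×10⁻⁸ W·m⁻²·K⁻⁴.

At equilibrium, absorbed power = emitted power.
Absorbing cross-section = πr² = 2.445×10⁻⁷ m²; emitting surface = 4πr² = 9.782×10⁻⁷ m² (ratio 4).
(1−a)S·A_cross = εσ·A_surf·T⁴  ⇒  T⁴ = (1−a)S/(4σ).
T⁴ = 0.680·10700/(4·5.67×10⁻⁸) = 3.208×10¹⁰ K⁴.
T = (3.208×10¹⁰)^(1/4).

T ≈ 423 K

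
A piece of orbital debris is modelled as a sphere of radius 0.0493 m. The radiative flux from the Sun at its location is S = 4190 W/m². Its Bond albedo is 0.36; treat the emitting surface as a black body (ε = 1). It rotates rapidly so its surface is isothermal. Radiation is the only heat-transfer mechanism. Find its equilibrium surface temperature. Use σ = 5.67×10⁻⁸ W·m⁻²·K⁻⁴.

At equilibrium, absorbed power = emitted power.
Absorbing cross-section = πr² = 0.007636 m²; emitting surface = 4πr² = 0.03054 m² (ratio 4).
(1−a)S·A_cross = εσ·A_surf·T⁴  ⇒  T⁴ = (1−a)S/(4σ).
T⁴ = 0.640·4190/(4·5.67×10⁻⁸) = 1.182×10¹⁰ K⁴.
T = (1.182×10¹⁰)^(1/4).

T ≈ 330 K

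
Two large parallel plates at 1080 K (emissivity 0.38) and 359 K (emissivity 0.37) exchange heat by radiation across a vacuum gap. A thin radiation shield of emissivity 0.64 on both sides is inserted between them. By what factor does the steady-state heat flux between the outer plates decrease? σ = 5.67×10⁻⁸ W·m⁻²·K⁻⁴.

Without shield: q₀ = σΔ(T⁴)/(1/ε₁+1/ε₂−1) with denominator 4.334.
With shield the two gaps are in series; the resistances add: (1/ε₁+1/ε_s−1)+(1/ε_s+1/ε₂−1) = 3.194+3.265 = 6.459.
Heat-flux ratio q₀/q = 6.459/4.334.

factor ≈ 1.49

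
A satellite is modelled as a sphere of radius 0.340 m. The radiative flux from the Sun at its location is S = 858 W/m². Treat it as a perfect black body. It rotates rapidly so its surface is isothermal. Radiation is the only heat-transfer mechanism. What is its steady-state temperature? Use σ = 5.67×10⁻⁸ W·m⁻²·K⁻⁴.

T ≈ 248 K

At equilibrium, absorbed power = emitted power.
Absorbing cross-section = πr² = 0.3632 m²; emitting surface = 4πr² = 1.453 m² (ratio 4).
S·A_cross = εσ·A_surf·T⁴  ⇒  T⁴ = S/(4σ).
T⁴ = 1.00·858/(4·5.67×10⁻⁸) = 3.783×10⁹ K⁴.
T = (3.783×10⁹)^(1/4).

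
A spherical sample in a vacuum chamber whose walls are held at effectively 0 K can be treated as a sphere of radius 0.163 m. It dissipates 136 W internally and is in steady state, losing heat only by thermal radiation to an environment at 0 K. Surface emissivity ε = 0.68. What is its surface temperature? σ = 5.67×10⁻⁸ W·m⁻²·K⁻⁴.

Steady state: internal power = radiated power, P = εσA T⁴.
Radiating area A = 4πr² = 0.3339 m².
T⁴ = P/(εσA) = 136/(0.68·5.67×10⁻⁸·0.3339) = 1.056×10¹⁰ K⁴.
T = (1.056×10¹⁰)^(1/4).

T ≈ 321 K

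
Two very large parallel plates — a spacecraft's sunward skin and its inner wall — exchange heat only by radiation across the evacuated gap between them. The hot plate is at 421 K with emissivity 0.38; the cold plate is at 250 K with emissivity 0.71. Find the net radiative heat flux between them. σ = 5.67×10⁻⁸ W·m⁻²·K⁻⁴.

q ≈ 513 W/m²

For two infinite grey parallel plates, q = σ(T₁⁴ − T₂⁴)/(1/ε₁ + 1/ε₂ − 1).
T₁⁴ − T₂⁴ = 3.141×10¹⁰ − 3.906×10⁹ = 2.751×10¹⁰ K⁴.
1/ε₁ + 1/ε₂ − 1 = 2.632 + 1.408 − 1 = 3.040.
q = 5.67×10⁻⁸ × 2.751×10¹⁰ / 3.040.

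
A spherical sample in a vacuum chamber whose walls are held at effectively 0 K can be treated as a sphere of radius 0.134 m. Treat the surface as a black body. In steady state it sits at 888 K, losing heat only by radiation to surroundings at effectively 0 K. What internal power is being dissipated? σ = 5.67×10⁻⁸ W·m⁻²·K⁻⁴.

Steady state: P = εσA T⁴.
A = 4πr² = 0.2256 m²; T⁴ = (888)⁴ = 6.218×10¹¹ K⁴.
P = 1.0 × 5.67×10⁻⁸ × 0.2256 × 6.218×10¹¹.

P ≈ 7960 W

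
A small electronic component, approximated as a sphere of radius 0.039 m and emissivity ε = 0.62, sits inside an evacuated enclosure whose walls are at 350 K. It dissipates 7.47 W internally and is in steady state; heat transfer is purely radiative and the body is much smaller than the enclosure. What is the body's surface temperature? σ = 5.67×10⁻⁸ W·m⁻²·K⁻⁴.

T ≈ 402 K

For a small grey body in a large enclosure, net radiated power = εσA(T⁴ − T_w⁴).
Steady state: P = εσA(T⁴ − T_w⁴) with A = 4πr² = 0.01911 m².
T⁴ = P/(εσA) + T_w⁴ = 7.47/(0.62·5.67×10⁻⁸·0.01911) + (350)⁴
    = 1.112×10¹⁰ + 1.501×10¹⁰ = 2.612×10¹⁰ K⁴.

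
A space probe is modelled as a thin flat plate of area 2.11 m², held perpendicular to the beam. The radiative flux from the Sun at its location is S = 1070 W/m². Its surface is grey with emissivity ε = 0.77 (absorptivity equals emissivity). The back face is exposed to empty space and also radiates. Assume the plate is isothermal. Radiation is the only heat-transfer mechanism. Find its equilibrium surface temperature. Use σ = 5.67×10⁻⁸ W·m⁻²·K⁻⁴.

T ≈ 312 K

At equilibrium, absorbed power = emitted power.
Absorbing cross-section = A = 2.110 m²; emitting surface = 2A = 4.220 m² (ratio 2).
εS·A_cross = εσ·A_surf·T⁴  ⇒  T⁴ = S/(2σ)   (ε cancels).
T⁴ = 1070/(2·5.67×10⁻⁸) = 9.436×10⁹ K⁴.
T = (9.436×10⁹)^(1/4).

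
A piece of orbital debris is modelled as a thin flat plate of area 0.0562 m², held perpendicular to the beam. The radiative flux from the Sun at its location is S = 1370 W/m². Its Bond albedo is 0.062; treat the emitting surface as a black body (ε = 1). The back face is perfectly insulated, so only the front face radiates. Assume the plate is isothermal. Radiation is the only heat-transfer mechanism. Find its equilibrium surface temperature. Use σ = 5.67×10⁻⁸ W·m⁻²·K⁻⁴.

At equilibrium, absorbed power = emitted power.
Absorbing cross-section = A = 0.05620 m²; emitting surface = A = 0.05620 m² (ratio 1).
(1−a)S·A_cross = εσ·A_surf·T⁴  ⇒  T⁴ = (1−a)S/(1σ).
T⁴ = 0.938·1370/(1·5.67×10⁻⁸) = 2.266×10¹⁰ K⁴.
T = (2.266×10¹⁰)^(1/4).

T ≈ 388 K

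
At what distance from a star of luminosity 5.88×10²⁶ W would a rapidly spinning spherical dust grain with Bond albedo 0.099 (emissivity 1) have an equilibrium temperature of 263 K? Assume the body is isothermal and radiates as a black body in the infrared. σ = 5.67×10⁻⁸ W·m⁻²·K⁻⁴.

d ≈ 1.97×10¹¹ m

For an isothermal black-emitting sphere, (1−a)S·πr² = σ·4πr²·T⁴ ⇒ S = 4σT⁴/(1−a).
S = 4·5.67×10⁻⁸·(263)⁴/0.901 = 1204 W/m².
Flux falls as S = L/(4πd²), so d = √(L/(4πS)) = √(5.88×10²⁶/(4π·1204)).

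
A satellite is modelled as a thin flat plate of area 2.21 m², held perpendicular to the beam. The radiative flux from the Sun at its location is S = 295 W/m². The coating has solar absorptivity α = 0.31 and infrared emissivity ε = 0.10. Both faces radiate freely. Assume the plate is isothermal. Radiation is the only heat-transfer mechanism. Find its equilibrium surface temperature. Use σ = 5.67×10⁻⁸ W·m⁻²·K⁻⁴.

T ≈ 300 K

At equilibrium, absorbed power = emitted power.
Absorbing cross-section = A = 2.210 m²; emitting surface = 2A = 4.420 m² (ratio 2).
αS·A_cross = εσ·A_surf·T⁴  ⇒  T⁴ = αS/(ε·2σ).
T⁴ = 0.310·295/(0.10·2·5.67×10⁻⁸) = 8.064×10⁹ K⁴.
T = (8.064×10⁹)^(1/4).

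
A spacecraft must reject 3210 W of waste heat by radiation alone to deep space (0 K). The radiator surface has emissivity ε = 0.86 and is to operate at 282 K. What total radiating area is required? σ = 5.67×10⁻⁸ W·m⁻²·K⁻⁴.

A ≈ 10.4 m²

P = εσA T⁴ ⇒ A = P/(εσT⁴).
T⁴ = 6.324×10⁹ K⁴.
A = 3210/(0.86 × 5.67×10⁻⁸ × 6.324×10⁹).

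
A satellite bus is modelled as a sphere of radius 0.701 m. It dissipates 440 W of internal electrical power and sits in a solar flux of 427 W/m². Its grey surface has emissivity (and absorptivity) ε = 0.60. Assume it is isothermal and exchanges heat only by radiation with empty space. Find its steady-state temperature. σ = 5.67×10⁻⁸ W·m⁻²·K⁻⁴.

At steady state, absorbed solar power + internal power = radiated power.
Absorbed: α·S·A_cross = 0.60·427·1.544 = 395.5 W (cross-section πr²).
Total input = 395.5 + 440 = 835.5 W.
Radiated: εσ·A_surf·T⁴ with A_surf = 4πr² = 6.175 m².
T⁴ = 835.5/(0.60·5.67×10⁻⁸·6.175) = 3.977×10⁹ K⁴.

T ≈ 251 K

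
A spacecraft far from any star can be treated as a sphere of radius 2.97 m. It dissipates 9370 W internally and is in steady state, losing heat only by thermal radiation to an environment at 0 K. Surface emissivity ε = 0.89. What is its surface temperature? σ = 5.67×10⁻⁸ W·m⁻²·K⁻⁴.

T ≈ 202 K

Steady state: internal power = radiated power, P = εσA T⁴.
Radiating area A = 4πr² = 110.8 m².
T⁴ = P/(εσA) = 9370/(0.89·5.67×10⁻⁸·110.8) = 1.675×10⁹ K⁴.
T = (1.675×10⁹)^(1/4).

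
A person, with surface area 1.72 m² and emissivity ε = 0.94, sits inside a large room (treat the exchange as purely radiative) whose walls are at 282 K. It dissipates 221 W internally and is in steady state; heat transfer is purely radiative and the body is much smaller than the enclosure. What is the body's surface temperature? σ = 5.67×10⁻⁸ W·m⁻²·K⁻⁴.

T ≈ 306 K

For a small grey body in a large enclosure, net radiated power = εσA(T⁴ − T_w⁴).
Steady state: P = εσA(T⁴ − T_w⁴) with A = 1.72 m².
T⁴ = P/(εσA) + T_w⁴ = 221/(0.94·5.67×10⁻⁸·1.720) + (282)⁴
    = 2.411×10⁹ + 6.324×10⁹ = 8.735×10⁹ K⁴.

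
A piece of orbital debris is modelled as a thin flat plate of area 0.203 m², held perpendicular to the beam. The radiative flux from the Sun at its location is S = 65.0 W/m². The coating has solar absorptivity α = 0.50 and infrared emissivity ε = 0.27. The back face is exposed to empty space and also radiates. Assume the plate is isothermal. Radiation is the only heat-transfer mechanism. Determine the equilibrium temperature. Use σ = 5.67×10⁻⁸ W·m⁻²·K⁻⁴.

T ≈ 180 K

At equilibrium, absorbed power = emitted power.
Absorbing cross-section = A = 0.2030 m²; emitting surface = 2A = 0.4060 m² (ratio 2).
αS·A_cross = εσ·A_surf·T⁴  ⇒  T⁴ = αS/(ε·2σ).
T⁴ = 0.500·65.0/(0.27·2·5.67×10⁻⁸) = 1.061×10⁹ K⁴.
T = (1.061×10⁹)^(1/4).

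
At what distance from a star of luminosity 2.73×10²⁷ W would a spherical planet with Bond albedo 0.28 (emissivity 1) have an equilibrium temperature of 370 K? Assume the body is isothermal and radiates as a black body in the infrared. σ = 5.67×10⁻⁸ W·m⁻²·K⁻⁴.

For an isothermal black-emitting sphere, (1−a)S·πr² = σ·4πr²·T⁴ ⇒ S = 4σT⁴/(1−a).
S = 4·5.67×10⁻⁸·(370)⁴/0.720 = 5904 W/m².
Flux falls as S = L/(4πd²), so d = √(L/(4πS)) = √(2.73×10²⁷/(4π·5904)).

d ≈ 1.92×10¹¹ m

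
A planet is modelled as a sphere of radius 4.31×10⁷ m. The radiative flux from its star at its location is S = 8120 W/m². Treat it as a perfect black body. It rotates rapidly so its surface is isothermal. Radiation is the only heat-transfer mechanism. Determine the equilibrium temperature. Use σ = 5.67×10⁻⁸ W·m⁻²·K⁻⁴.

T ≈ 435 K

At equilibrium, absorbed power = emitted power.
Absorbing cross-section = πr² = 5.836×10¹⁵ m²; emitting surface = 4πr² = 2.334×10¹⁶ m² (ratio 4).
S·A_cross = εσ·A_surf·T⁴  ⇒  T⁴ = S/(4σ).
T⁴ = 1.00·8120/(4·5.67×10⁻⁸) = 3.580×10¹⁰ K⁴.
T = (3.580×10¹⁰)^(1/4).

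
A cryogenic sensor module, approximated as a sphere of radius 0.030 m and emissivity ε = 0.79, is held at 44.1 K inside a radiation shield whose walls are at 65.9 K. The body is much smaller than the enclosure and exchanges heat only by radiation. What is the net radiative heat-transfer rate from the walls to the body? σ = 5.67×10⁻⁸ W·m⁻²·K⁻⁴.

P_net ≈ 0.00764 W

For a small grey body in a large enclosure: P_net = εσA(T_body⁴ − T_wall⁴).
A = 4πr² = 0.01131 m²; T_body⁴ − T_wall⁴ = 3.782×10⁶ − 1.886×10⁷ = -1.508×10⁷ K⁴.
|P_net| = 0.79·5.67×10⁻⁸·0.01131·1.508×10⁷.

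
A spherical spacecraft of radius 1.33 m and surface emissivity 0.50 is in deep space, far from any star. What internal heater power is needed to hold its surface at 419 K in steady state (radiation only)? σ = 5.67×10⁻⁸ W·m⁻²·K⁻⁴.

P = εσ·4πr²·T⁴.
4πr² = 22.23 m²; T⁴ = 3.082×10¹⁰ K⁴.
P = 0.50·5.67×10⁻⁸·22.23·3.082×10¹⁰.

P ≈ 19400 W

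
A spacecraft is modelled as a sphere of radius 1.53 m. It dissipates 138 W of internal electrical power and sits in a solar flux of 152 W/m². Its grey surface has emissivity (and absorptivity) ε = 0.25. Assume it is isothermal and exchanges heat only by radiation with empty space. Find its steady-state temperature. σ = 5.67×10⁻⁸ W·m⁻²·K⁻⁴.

At steady state, absorbed solar power + internal power = radiated power.
Absorbed: α·S·A_cross = 0.25·152·7.354 = 279.5 W (cross-section πr²).
Total input = 279.5 + 138 = 417.5 W.
Radiated: εσ·A_surf·T⁴ with A_surf = 4πr² = 29.42 m².
T⁴ = 417.5/(0.25·5.67×10⁻⁸·29.42) = 1.001×10⁹ K⁴.

T ≈ 178 K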